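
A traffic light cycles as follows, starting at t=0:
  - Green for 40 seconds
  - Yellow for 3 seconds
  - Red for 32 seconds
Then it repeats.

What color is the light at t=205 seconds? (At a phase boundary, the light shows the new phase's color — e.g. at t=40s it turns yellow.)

Cycle length = 40 + 3 + 32 = 75s
t = 205, phase_t = 205 mod 75 = 55
55 >= 43 → RED

Answer: red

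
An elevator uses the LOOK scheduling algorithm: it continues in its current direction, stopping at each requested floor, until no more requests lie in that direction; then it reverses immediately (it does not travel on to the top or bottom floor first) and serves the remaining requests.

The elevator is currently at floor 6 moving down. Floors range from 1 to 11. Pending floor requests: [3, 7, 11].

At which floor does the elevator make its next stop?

Answer: 3

Derivation:
Current floor: 6, direction: down
Requests above: [7, 11]
Requests below: [3]
Moving down and requests lie below → nearest below is max([3]) = 3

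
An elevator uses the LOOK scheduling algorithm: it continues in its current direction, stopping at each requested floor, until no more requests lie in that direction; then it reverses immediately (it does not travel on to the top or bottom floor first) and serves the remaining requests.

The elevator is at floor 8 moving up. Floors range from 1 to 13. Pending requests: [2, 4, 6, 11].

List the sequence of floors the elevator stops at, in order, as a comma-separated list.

Answer: 11, 6, 4, 2

Derivation:
Current: 8, moving UP
Serve above first (ascending): [11]
Then reverse, serve below (descending): [6, 4, 2]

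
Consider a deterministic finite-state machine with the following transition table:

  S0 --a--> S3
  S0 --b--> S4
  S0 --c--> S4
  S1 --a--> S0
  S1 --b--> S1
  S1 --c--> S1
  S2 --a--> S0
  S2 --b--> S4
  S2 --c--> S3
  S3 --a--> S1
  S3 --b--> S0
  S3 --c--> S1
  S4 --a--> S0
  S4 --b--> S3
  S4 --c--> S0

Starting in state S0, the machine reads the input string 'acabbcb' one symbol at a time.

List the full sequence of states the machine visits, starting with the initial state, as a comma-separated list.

Start: S0
  read 'a': S0 --a--> S3
  read 'c': S3 --c--> S1
  read 'a': S1 --a--> S0
  read 'b': S0 --b--> S4
  read 'b': S4 --b--> S3
  read 'c': S3 --c--> S1
  read 'b': S1 --b--> S1

Answer: S0, S3, S1, S0, S4, S3, S1, S1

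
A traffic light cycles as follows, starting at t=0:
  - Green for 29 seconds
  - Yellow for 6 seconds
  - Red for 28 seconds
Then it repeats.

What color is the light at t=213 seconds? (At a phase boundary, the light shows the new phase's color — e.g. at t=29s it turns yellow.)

Cycle length = 29 + 6 + 28 = 63s
t = 213, phase_t = 213 mod 63 = 24
24 < 29 (green end) → GREEN

Answer: green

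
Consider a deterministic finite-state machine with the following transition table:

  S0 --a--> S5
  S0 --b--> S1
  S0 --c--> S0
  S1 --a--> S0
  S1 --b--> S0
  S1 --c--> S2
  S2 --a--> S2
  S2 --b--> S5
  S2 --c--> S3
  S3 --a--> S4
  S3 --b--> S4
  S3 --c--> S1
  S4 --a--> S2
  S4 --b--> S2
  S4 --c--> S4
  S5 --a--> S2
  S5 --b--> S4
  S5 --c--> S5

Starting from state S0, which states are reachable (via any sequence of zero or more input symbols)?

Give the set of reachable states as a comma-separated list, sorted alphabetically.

Answer: S0, S1, S2, S3, S4, S5

Derivation:
BFS from S0:
  visit S0: S0--a-->S5 (new), S0--b-->S1 (new), S0--c-->S0 (seen)
  visit S5: S5--a-->S2 (new), S5--b-->S4 (new), S5--c-->S5 (seen)
  visit S1: S1--a-->S0 (seen), S1--b-->S0 (seen), S1--c-->S2 (seen)
  visit S2: S2--a-->S2 (seen), S2--b-->S5 (seen), S2--c-->S3 (new)
  visit S4: S4--a-->S2 (seen), S4--b-->S2 (seen), S4--c-->S4 (seen)
  visit S3: S3--a-->S4 (seen), S3--b-->S4 (seen), S3--c-->S1 (seen)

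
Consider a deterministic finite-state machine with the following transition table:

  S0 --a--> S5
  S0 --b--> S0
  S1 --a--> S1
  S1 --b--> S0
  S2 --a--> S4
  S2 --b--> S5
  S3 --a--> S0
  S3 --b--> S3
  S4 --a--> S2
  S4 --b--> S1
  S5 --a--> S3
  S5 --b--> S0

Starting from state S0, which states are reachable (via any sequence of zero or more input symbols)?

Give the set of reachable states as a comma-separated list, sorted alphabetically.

Answer: S0, S3, S5

Derivation:
BFS from S0:
  visit S0: S0--a-->S5 (new), S0--b-->S0 (seen)
  visit S5: S5--a-->S3 (new), S5--b-->S0 (seen)
  visit S3: S3--a-->S0 (seen), S3--b-->S3 (seen)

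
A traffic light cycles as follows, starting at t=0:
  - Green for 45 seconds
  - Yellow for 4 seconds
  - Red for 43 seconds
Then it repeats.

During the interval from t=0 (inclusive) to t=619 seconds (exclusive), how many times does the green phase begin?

Answer: 7

Derivation:
Cycle = 45+4+43 = 92s
green phase starts at t = k*92 + 0 for k=0,1,2,...
Need k*92+0 < 619 → k < 6.728
k ∈ {0, ..., 6} → 7 starts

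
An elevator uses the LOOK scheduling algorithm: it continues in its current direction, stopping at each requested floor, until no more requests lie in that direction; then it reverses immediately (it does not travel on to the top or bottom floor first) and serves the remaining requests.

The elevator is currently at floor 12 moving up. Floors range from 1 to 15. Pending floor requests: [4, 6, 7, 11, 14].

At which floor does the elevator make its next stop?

Current floor: 12, direction: up
Requests above: [14]
Requests below: [4, 6, 7, 11]
Moving up and requests lie above → nearest above is min([14]) = 14

Answer: 14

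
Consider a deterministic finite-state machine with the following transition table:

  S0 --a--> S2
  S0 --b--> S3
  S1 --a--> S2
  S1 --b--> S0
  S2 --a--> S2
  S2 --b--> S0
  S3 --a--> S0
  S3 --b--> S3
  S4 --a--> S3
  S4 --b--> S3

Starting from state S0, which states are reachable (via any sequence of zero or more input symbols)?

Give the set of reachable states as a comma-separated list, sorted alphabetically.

Answer: S0, S2, S3

Derivation:
BFS from S0:
  visit S0: S0--a-->S2 (new), S0--b-->S3 (new)
  visit S2: S2--a-->S2 (seen), S2--b-->S0 (seen)
  visit S3: S3--a-->S0 (seen), S3--b-->S3 (seen)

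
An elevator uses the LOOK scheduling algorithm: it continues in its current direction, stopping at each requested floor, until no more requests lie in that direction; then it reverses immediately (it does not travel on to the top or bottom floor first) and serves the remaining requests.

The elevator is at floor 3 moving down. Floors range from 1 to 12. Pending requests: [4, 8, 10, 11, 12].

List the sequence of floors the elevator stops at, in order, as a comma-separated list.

Current: 3, moving DOWN
Serve below first (descending): []
Then reverse, serve above (ascending): [4, 8, 10, 11, 12]

Answer: 4, 8, 10, 11, 12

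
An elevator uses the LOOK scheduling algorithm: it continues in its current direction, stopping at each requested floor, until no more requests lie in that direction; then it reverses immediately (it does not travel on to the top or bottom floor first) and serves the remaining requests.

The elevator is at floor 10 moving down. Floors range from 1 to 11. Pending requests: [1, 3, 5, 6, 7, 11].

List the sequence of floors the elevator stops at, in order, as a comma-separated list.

Answer: 7, 6, 5, 3, 1, 11

Derivation:
Current: 10, moving DOWN
Serve below first (descending): [7, 6, 5, 3, 1]
Then reverse, serve above (ascending): [11]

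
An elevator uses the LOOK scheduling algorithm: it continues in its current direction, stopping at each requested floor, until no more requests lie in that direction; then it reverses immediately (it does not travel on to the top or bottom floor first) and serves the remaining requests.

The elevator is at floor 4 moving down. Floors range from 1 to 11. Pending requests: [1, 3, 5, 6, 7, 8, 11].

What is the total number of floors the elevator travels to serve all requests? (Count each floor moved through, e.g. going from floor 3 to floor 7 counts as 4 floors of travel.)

Answer: 13

Derivation:
Start at floor 4 moving down, LOOK stop order: [3, 1, 5, 6, 7, 8, 11]
  4 → 3: |3-4| = 1, total = 1
  3 → 1: |1-3| = 2, total = 3
  1 → 5: |5-1| = 4, total = 7
  5 → 6: |6-5| = 1, total = 8
  6 → 7: |7-6| = 1, total = 9
  7 → 8: |8-7| = 1, total = 10
  8 → 11: |11-8| = 3, total = 13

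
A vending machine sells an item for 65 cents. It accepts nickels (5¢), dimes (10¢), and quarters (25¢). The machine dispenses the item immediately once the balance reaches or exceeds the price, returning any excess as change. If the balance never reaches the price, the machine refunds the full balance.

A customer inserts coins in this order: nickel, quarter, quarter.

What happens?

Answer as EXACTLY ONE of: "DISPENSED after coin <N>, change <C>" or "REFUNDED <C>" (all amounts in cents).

Price: 65¢
Coin 1 (nickel, 5¢): balance = 5¢
Coin 2 (quarter, 25¢): balance = 30¢
Coin 3 (quarter, 25¢): balance = 55¢
All coins inserted, balance 55¢ < price 65¢ → REFUND 55¢

Answer: REFUNDED 55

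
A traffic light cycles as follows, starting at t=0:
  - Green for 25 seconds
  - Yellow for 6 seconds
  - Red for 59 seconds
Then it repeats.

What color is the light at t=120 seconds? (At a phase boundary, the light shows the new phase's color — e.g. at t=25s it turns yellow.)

Answer: yellow

Derivation:
Cycle length = 25 + 6 + 59 = 90s
t = 120, phase_t = 120 mod 90 = 30
25 <= 30 < 31 (yellow end) → YELLOW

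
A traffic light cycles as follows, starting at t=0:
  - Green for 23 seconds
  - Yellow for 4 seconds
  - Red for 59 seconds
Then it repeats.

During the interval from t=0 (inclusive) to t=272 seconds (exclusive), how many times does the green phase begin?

Cycle = 23+4+59 = 86s
green phase starts at t = k*86 + 0 for k=0,1,2,...
Need k*86+0 < 272 → k < 3.163
k ∈ {0, ..., 3} → 4 starts

Answer: 4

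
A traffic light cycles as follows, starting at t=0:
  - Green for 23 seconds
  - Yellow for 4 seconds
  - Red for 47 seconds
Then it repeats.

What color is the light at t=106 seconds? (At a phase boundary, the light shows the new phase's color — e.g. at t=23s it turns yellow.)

Cycle length = 23 + 4 + 47 = 74s
t = 106, phase_t = 106 mod 74 = 32
32 >= 27 → RED

Answer: red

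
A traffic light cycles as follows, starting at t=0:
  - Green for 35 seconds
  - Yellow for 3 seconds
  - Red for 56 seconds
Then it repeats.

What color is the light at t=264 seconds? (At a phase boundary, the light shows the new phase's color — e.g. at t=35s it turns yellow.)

Cycle length = 35 + 3 + 56 = 94s
t = 264, phase_t = 264 mod 94 = 76
76 >= 38 → RED

Answer: red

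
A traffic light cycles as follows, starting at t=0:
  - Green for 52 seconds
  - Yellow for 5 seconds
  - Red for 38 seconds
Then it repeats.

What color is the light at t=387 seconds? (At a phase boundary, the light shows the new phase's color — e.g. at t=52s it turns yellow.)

Answer: green

Derivation:
Cycle length = 52 + 5 + 38 = 95s
t = 387, phase_t = 387 mod 95 = 7
7 < 52 (green end) → GREEN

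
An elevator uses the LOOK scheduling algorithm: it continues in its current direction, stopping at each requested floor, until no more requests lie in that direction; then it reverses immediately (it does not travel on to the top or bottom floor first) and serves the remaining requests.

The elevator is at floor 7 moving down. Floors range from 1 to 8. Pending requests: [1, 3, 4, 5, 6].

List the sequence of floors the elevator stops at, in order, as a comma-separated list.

Answer: 6, 5, 4, 3, 1

Derivation:
Current: 7, moving DOWN
Serve below first (descending): [6, 5, 4, 3, 1]
Then reverse, serve above (ascending): []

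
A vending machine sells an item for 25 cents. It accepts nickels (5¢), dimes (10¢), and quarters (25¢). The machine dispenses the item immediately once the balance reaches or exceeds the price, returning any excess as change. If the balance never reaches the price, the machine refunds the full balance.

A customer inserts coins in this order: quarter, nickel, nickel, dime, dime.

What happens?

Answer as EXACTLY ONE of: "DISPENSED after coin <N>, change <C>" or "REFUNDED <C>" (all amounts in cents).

Price: 25¢
Coin 1 (quarter, 25¢): balance = 25¢
  → balance >= price → DISPENSE, change = 25 - 25 = 0¢

Answer: DISPENSED after coin 1, change 0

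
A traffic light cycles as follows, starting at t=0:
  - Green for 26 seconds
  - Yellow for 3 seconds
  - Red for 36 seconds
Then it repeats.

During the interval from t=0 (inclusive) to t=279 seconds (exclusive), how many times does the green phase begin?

Answer: 5

Derivation:
Cycle = 26+3+36 = 65s
green phase starts at t = k*65 + 0 for k=0,1,2,...
Need k*65+0 < 279 → k < 4.292
k ∈ {0, ..., 4} → 5 starts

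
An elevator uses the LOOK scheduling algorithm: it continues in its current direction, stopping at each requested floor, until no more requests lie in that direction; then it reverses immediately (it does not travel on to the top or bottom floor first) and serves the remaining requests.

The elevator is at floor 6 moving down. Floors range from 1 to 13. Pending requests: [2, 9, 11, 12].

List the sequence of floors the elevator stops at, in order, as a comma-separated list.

Answer: 2, 9, 11, 12

Derivation:
Current: 6, moving DOWN
Serve below first (descending): [2]
Then reverse, serve above (ascending): [9, 11, 12]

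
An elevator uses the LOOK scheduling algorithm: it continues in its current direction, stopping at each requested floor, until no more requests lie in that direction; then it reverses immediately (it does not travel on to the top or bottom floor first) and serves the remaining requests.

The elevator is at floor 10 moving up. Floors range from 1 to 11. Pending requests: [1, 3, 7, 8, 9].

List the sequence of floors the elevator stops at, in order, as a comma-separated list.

Answer: 9, 8, 7, 3, 1

Derivation:
Current: 10, moving UP
Serve above first (ascending): []
Then reverse, serve below (descending): [9, 8, 7, 3, 1]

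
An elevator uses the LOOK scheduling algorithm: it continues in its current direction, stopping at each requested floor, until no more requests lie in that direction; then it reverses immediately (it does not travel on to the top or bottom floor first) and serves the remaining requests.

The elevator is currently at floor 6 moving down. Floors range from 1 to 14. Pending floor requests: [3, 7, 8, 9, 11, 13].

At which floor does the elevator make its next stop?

Answer: 3

Derivation:
Current floor: 6, direction: down
Requests above: [7, 8, 9, 11, 13]
Requests below: [3]
Moving down and requests lie below → nearest below is max([3]) = 3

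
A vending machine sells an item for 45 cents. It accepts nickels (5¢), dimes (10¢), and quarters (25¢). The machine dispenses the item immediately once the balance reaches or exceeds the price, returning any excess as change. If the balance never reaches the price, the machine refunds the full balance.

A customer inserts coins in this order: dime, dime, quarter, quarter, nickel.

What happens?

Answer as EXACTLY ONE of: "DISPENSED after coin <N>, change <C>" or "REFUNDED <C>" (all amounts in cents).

Price: 45¢
Coin 1 (dime, 10¢): balance = 10¢
Coin 2 (dime, 10¢): balance = 20¢
Coin 3 (quarter, 25¢): balance = 45¢
  → balance >= price → DISPENSE, change = 45 - 45 = 0¢

Answer: DISPENSED after coin 3, change 0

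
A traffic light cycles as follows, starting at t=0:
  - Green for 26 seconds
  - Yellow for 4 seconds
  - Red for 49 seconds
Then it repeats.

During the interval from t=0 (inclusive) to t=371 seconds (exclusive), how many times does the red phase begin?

Cycle = 26+4+49 = 79s
red phase starts at t = k*79 + 30 for k=0,1,2,...
Need k*79+30 < 371 → k < 4.316
k ∈ {0, ..., 4} → 5 starts

Answer: 5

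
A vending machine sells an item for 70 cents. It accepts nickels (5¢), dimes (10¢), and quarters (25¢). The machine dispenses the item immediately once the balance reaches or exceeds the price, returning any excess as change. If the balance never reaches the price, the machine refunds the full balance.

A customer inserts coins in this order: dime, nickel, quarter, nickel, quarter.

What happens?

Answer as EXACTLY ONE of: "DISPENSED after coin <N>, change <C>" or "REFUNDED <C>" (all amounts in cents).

Price: 70¢
Coin 1 (dime, 10¢): balance = 10¢
Coin 2 (nickel, 5¢): balance = 15¢
Coin 3 (quarter, 25¢): balance = 40¢
Coin 4 (nickel, 5¢): balance = 45¢
Coin 5 (quarter, 25¢): balance = 70¢
  → balance >= price → DISPENSE, change = 70 - 70 = 0¢

Answer: DISPENSED after coin 5, change 0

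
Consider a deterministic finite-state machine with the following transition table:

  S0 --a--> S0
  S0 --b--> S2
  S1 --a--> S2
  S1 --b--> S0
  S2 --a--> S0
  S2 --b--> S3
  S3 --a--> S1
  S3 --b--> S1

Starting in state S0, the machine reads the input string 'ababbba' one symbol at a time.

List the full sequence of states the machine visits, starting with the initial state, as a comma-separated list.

Start: S0
  read 'a': S0 --a--> S0
  read 'b': S0 --b--> S2
  read 'a': S2 --a--> S0
  read 'b': S0 --b--> S2
  read 'b': S2 --b--> S3
  read 'b': S3 --b--> S1
  read 'a': S1 --a--> S2

Answer: S0, S0, S2, S0, S2, S3, S1, S2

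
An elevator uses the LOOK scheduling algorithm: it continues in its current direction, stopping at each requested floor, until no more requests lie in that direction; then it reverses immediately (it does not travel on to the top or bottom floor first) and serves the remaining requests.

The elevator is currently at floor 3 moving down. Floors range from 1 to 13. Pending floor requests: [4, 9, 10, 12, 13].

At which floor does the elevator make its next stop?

Answer: 4

Derivation:
Current floor: 3, direction: down
Requests above: [4, 9, 10, 12, 13]
Requests below: []
Moving down but no requests below → reverse; nearest above is min([4, 9, 10, 12, 13]) = 4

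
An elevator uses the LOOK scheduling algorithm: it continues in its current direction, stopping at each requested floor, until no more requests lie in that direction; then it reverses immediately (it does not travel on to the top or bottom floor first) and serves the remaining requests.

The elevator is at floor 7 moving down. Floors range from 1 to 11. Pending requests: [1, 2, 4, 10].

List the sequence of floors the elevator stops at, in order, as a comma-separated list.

Current: 7, moving DOWN
Serve below first (descending): [4, 2, 1]
Then reverse, serve above (ascending): [10]

Answer: 4, 2, 1, 10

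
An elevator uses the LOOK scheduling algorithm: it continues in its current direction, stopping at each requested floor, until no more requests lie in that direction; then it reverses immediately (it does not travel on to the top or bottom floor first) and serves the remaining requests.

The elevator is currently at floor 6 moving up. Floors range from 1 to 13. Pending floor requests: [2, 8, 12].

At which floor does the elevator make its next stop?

Current floor: 6, direction: up
Requests above: [8, 12]
Requests below: [2]
Moving up and requests lie above → nearest above is min([8, 12]) = 8

Answer: 8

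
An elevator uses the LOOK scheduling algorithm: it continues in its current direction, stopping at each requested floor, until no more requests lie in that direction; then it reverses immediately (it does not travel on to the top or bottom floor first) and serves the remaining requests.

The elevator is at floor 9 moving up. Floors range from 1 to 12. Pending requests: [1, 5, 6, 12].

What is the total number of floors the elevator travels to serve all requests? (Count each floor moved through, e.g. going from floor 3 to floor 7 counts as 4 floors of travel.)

Start at floor 9 moving up, LOOK stop order: [12, 6, 5, 1]
  9 → 12: |12-9| = 3, total = 3
  12 → 6: |6-12| = 6, total = 9
  6 → 5: |5-6| = 1, total = 10
  5 → 1: |1-5| = 4, total = 14

Answer: 14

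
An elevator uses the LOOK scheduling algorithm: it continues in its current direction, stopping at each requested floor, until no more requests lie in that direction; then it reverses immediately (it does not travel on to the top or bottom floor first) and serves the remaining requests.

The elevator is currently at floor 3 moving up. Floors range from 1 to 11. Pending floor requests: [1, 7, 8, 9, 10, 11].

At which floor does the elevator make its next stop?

Answer: 7

Derivation:
Current floor: 3, direction: up
Requests above: [7, 8, 9, 10, 11]
Requests below: [1]
Moving up and requests lie above → nearest above is min([7, 8, 9, 10, 11]) = 7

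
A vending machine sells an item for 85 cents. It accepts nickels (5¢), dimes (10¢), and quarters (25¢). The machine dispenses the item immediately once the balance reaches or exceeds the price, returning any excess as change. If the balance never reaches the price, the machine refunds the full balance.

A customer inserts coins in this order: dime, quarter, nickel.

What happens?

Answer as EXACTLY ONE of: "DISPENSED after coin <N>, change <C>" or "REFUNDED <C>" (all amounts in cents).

Price: 85¢
Coin 1 (dime, 10¢): balance = 10¢
Coin 2 (quarter, 25¢): balance = 35¢
Coin 3 (nickel, 5¢): balance = 40¢
All coins inserted, balance 40¢ < price 85¢ → REFUND 40¢

Answer: REFUNDED 40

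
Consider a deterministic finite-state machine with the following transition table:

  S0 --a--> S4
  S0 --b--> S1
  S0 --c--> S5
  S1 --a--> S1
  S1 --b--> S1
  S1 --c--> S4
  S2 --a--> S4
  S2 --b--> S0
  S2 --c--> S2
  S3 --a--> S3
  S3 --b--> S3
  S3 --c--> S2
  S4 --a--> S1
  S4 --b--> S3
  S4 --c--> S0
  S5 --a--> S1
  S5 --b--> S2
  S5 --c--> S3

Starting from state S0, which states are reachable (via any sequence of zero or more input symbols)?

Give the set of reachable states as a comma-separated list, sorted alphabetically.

BFS from S0:
  visit S0: S0--a-->S4 (new), S0--b-->S1 (new), S0--c-->S5 (new)
  visit S4: S4--a-->S1 (seen), S4--b-->S3 (new), S4--c-->S0 (seen)
  visit S1: S1--a-->S1 (seen), S1--b-->S1 (seen), S1--c-->S4 (seen)
  visit S5: S5--a-->S1 (seen), S5--b-->S2 (new), S5--c-->S3 (seen)
  visit S3: S3--a-->S3 (seen), S3--b-->S3 (seen), S3--c-->S2 (seen)
  visit S2: S2--a-->S4 (seen), S2--b-->S0 (seen), S2--c-->S2 (seen)

Answer: S0, S1, S2, S3, S4, S5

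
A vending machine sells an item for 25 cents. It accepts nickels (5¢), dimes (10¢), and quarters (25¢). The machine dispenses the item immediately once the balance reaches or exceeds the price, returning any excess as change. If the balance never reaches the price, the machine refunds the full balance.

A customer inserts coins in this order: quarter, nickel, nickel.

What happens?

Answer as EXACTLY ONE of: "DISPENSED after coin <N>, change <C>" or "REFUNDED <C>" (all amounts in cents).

Answer: DISPENSED after coin 1, change 0

Derivation:
Price: 25¢
Coin 1 (quarter, 25¢): balance = 25¢
  → balance >= price → DISPENSE, change = 25 - 25 = 0¢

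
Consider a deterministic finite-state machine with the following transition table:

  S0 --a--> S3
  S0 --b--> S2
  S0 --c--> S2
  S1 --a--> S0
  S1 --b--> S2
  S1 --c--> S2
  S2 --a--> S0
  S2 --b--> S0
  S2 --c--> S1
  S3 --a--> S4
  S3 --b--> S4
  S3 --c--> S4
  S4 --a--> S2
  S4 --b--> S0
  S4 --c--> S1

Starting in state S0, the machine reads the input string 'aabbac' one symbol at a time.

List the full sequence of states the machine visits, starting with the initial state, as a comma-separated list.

Start: S0
  read 'a': S0 --a--> S3
  read 'a': S3 --a--> S4
  read 'b': S4 --b--> S0
  read 'b': S0 --b--> S2
  read 'a': S2 --a--> S0
  read 'c': S0 --c--> S2

Answer: S0, S3, S4, S0, S2, S0, S2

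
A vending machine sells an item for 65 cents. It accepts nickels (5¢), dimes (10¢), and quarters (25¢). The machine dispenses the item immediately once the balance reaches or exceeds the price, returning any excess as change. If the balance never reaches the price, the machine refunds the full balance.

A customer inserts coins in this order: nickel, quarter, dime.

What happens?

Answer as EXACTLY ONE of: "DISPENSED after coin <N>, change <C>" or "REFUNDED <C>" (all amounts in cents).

Answer: REFUNDED 40

Derivation:
Price: 65¢
Coin 1 (nickel, 5¢): balance = 5¢
Coin 2 (quarter, 25¢): balance = 30¢
Coin 3 (dime, 10¢): balance = 40¢
All coins inserted, balance 40¢ < price 65¢ → REFUND 40¢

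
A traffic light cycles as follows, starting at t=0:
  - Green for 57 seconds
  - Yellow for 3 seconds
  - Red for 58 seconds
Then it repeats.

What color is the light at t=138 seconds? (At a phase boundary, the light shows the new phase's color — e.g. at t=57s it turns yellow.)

Cycle length = 57 + 3 + 58 = 118s
t = 138, phase_t = 138 mod 118 = 20
20 < 57 (green end) → GREEN

Answer: green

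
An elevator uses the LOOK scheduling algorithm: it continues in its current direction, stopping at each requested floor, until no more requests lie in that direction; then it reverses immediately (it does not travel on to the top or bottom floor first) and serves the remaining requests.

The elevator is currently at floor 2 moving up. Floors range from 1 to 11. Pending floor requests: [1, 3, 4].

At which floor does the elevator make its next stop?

Current floor: 2, direction: up
Requests above: [3, 4]
Requests below: [1]
Moving up and requests lie above → nearest above is min([3, 4]) = 3

Answer: 3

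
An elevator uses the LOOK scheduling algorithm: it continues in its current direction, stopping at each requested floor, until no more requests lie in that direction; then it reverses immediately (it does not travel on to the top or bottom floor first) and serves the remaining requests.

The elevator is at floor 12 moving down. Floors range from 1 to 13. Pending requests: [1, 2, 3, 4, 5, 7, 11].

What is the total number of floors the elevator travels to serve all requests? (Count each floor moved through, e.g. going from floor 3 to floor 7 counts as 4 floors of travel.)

Start at floor 12 moving down, LOOK stop order: [11, 7, 5, 4, 3, 2, 1]
  12 → 11: |11-12| = 1, total = 1
  11 → 7: |7-11| = 4, total = 5
  7 → 5: |5-7| = 2, total = 7
  5 → 4: |4-5| = 1, total = 8
  4 → 3: |3-4| = 1, total = 9
  3 → 2: |2-3| = 1, total = 10
  2 → 1: |1-2| = 1, total = 11

Answer: 11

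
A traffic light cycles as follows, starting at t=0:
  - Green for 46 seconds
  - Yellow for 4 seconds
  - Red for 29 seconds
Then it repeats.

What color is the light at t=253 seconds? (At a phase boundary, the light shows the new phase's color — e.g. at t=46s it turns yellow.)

Answer: green

Derivation:
Cycle length = 46 + 4 + 29 = 79s
t = 253, phase_t = 253 mod 79 = 16
16 < 46 (green end) → GREEN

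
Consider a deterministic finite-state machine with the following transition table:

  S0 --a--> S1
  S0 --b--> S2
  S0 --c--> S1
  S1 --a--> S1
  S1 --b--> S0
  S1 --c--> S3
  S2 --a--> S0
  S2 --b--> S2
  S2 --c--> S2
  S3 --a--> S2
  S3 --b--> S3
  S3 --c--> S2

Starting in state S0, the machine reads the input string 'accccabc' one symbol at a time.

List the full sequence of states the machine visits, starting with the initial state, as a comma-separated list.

Start: S0
  read 'a': S0 --a--> S1
  read 'c': S1 --c--> S3
  read 'c': S3 --c--> S2
  read 'c': S2 --c--> S2
  read 'c': S2 --c--> S2
  read 'a': S2 --a--> S0
  read 'b': S0 --b--> S2
  read 'c': S2 --c--> S2

Answer: S0, S1, S3, S2, S2, S2, S0, S2, S2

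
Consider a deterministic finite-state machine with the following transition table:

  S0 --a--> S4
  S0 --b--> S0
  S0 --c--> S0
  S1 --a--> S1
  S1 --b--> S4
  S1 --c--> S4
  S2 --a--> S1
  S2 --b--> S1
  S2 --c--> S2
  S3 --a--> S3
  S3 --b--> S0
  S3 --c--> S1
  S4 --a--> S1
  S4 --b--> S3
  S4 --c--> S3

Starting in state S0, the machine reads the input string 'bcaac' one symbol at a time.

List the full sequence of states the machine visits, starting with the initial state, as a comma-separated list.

Start: S0
  read 'b': S0 --b--> S0
  read 'c': S0 --c--> S0
  read 'a': S0 --a--> S4
  read 'a': S4 --a--> S1
  read 'c': S1 --c--> S4

Answer: S0, S0, S0, S4, S1, S4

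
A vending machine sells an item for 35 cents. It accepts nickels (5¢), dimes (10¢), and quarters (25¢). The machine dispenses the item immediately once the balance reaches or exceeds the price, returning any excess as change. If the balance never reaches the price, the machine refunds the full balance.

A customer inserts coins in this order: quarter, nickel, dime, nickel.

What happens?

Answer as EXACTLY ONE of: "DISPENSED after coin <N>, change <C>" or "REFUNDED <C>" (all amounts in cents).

Price: 35¢
Coin 1 (quarter, 25¢): balance = 25¢
Coin 2 (nickel, 5¢): balance = 30¢
Coin 3 (dime, 10¢): balance = 40¢
  → balance >= price → DISPENSE, change = 40 - 35 = 5¢

Answer: DISPENSED after coin 3, change 5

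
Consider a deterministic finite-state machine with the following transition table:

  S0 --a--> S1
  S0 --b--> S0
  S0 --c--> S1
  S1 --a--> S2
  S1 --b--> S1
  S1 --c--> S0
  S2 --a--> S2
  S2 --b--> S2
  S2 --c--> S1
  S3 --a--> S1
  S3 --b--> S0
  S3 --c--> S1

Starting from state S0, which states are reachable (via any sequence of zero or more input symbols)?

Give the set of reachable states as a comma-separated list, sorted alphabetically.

Answer: S0, S1, S2

Derivation:
BFS from S0:
  visit S0: S0--a-->S1 (new), S0--b-->S0 (seen), S0--c-->S1 (seen)
  visit S1: S1--a-->S2 (new), S1--b-->S1 (seen), S1--c-->S0 (seen)
  visit S2: S2--a-->S2 (seen), S2--b-->S2 (seen), S2--c-->S1 (seen)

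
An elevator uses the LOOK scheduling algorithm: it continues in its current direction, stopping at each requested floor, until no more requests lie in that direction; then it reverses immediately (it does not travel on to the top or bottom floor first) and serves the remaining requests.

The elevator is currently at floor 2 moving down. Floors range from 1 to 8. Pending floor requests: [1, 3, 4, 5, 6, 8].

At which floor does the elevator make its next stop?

Answer: 1

Derivation:
Current floor: 2, direction: down
Requests above: [3, 4, 5, 6, 8]
Requests below: [1]
Moving down and requests lie below → nearest below is max([1]) = 1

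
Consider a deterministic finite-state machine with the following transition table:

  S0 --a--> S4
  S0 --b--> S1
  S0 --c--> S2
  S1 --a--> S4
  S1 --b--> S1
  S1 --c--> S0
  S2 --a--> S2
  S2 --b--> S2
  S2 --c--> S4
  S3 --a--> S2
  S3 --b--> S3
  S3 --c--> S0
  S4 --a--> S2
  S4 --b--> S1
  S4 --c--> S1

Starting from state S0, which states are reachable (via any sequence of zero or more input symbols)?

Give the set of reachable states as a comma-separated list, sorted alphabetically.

Answer: S0, S1, S2, S4

Derivation:
BFS from S0:
  visit S0: S0--a-->S4 (new), S0--b-->S1 (new), S0--c-->S2 (new)
  visit S4: S4--a-->S2 (seen), S4--b-->S1 (seen), S4--c-->S1 (seen)
  visit S1: S1--a-->S4 (seen), S1--b-->S1 (seen), S1--c-->S0 (seen)
  visit S2: S2--a-->S2 (seen), S2--b-->S2 (seen), S2--c-->S4 (seen)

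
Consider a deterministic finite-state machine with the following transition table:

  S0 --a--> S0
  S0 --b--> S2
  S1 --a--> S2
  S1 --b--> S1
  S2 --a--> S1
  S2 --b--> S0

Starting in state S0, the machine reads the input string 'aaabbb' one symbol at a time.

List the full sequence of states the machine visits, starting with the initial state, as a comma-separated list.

Start: S0
  read 'a': S0 --a--> S0
  read 'a': S0 --a--> S0
  read 'a': S0 --a--> S0
  read 'b': S0 --b--> S2
  read 'b': S2 --b--> S0
  read 'b': S0 --b--> S2

Answer: S0, S0, S0, S0, S2, S0, S2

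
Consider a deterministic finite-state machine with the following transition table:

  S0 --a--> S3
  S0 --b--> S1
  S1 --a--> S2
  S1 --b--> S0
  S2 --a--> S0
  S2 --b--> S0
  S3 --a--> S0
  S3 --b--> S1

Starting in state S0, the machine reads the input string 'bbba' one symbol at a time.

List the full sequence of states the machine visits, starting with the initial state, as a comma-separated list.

Answer: S0, S1, S0, S1, S2

Derivation:
Start: S0
  read 'b': S0 --b--> S1
  read 'b': S1 --b--> S0
  read 'b': S0 --b--> S1
  read 'a': S1 --a--> S2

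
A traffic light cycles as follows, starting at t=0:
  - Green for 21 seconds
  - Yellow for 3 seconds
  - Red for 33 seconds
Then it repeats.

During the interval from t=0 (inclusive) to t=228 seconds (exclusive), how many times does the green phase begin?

Cycle = 21+3+33 = 57s
green phase starts at t = k*57 + 0 for k=0,1,2,...
Need k*57+0 < 228 → k < 4.000
k ∈ {0, ..., 3} → 4 starts

Answer: 4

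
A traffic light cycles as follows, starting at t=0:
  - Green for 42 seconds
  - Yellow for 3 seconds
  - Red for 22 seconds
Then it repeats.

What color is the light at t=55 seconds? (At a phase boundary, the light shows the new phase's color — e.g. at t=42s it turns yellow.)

Cycle length = 42 + 3 + 22 = 67s
t = 55, phase_t = 55 mod 67 = 55
55 >= 45 → RED

Answer: red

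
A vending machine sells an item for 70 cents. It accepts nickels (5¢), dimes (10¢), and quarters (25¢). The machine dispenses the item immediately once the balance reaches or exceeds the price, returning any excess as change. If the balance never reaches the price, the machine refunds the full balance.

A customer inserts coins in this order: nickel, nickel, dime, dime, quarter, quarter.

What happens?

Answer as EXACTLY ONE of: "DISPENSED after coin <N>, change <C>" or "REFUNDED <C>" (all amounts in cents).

Price: 70¢
Coin 1 (nickel, 5¢): balance = 5¢
Coin 2 (nickel, 5¢): balance = 10¢
Coin 3 (dime, 10¢): balance = 20¢
Coin 4 (dime, 10¢): balance = 30¢
Coin 5 (quarter, 25¢): balance = 55¢
Coin 6 (quarter, 25¢): balance = 80¢
  → balance >= price → DISPENSE, change = 80 - 70 = 10¢

Answer: DISPENSED after coin 6, change 10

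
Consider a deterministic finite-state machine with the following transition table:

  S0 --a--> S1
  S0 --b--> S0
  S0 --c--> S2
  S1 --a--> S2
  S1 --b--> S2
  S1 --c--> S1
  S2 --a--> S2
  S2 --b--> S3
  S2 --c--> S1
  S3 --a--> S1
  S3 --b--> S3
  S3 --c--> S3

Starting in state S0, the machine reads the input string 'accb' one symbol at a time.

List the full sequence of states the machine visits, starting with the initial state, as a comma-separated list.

Start: S0
  read 'a': S0 --a--> S1
  read 'c': S1 --c--> S1
  read 'c': S1 --c--> S1
  read 'b': S1 --b--> S2

Answer: S0, S1, S1, S1, S2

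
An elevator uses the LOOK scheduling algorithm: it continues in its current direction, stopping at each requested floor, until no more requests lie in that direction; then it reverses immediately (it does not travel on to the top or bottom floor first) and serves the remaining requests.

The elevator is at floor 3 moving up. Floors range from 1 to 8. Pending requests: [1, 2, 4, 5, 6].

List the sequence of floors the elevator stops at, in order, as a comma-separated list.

Current: 3, moving UP
Serve above first (ascending): [4, 5, 6]
Then reverse, serve below (descending): [2, 1]

Answer: 4, 5, 6, 2, 1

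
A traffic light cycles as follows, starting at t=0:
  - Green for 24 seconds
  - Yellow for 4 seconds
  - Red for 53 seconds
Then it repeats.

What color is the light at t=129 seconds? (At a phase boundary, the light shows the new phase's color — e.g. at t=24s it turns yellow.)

Answer: red

Derivation:
Cycle length = 24 + 4 + 53 = 81s
t = 129, phase_t = 129 mod 81 = 48
48 >= 28 → RED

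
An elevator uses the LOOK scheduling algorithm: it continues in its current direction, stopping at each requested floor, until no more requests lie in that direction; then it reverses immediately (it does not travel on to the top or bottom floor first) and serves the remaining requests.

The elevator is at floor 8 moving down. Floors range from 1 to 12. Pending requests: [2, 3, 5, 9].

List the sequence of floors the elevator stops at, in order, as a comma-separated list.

Current: 8, moving DOWN
Serve below first (descending): [5, 3, 2]
Then reverse, serve above (ascending): [9]

Answer: 5, 3, 2, 9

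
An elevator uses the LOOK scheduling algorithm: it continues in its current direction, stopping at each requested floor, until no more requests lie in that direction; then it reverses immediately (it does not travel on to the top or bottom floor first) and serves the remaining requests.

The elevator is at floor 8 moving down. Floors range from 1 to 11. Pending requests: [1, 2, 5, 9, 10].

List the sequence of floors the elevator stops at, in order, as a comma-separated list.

Current: 8, moving DOWN
Serve below first (descending): [5, 2, 1]
Then reverse, serve above (ascending): [9, 10]

Answer: 5, 2, 1, 9, 10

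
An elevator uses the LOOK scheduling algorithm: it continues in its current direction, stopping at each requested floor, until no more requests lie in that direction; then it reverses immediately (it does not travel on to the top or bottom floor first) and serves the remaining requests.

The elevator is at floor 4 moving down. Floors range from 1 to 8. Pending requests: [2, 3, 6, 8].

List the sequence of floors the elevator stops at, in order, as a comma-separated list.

Current: 4, moving DOWN
Serve below first (descending): [3, 2]
Then reverse, serve above (ascending): [6, 8]

Answer: 3, 2, 6, 8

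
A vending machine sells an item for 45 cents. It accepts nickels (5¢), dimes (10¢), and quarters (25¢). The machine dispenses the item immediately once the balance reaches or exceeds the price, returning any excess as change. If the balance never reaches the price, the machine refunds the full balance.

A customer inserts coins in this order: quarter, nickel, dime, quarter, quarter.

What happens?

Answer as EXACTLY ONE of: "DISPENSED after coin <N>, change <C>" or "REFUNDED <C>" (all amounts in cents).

Answer: DISPENSED after coin 4, change 20

Derivation:
Price: 45¢
Coin 1 (quarter, 25¢): balance = 25¢
Coin 2 (nickel, 5¢): balance = 30¢
Coin 3 (dime, 10¢): balance = 40¢
Coin 4 (quarter, 25¢): balance = 65¢
  → balance >= price → DISPENSE, change = 65 - 45 = 20¢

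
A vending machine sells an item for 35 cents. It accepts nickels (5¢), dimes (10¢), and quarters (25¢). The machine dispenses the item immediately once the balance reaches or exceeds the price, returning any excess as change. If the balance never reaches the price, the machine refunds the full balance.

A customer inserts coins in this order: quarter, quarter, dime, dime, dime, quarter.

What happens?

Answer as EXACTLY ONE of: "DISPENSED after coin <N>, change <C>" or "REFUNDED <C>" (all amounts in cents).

Answer: DISPENSED after coin 2, change 15

Derivation:
Price: 35¢
Coin 1 (quarter, 25¢): balance = 25¢
Coin 2 (quarter, 25¢): balance = 50¢
  → balance >= price → DISPENSE, change = 50 - 35 = 15¢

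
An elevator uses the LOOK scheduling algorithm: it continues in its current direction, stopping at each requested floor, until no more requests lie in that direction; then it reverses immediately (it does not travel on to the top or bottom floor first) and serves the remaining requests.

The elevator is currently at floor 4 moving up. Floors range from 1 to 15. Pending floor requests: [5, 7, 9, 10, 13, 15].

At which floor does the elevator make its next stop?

Answer: 5

Derivation:
Current floor: 4, direction: up
Requests above: [5, 7, 9, 10, 13, 15]
Requests below: []
Moving up and requests lie above → nearest above is min([5, 7, 9, 10, 13, 15]) = 5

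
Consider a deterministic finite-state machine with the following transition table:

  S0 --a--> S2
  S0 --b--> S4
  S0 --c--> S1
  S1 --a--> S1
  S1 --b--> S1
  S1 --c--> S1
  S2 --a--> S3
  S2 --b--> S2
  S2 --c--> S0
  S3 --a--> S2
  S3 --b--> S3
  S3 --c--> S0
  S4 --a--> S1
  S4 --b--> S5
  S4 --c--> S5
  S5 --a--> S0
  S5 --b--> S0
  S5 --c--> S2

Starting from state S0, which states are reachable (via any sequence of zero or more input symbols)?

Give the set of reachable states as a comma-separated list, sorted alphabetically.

BFS from S0:
  visit S0: S0--a-->S2 (new), S0--b-->S4 (new), S0--c-->S1 (new)
  visit S2: S2--a-->S3 (new), S2--b-->S2 (seen), S2--c-->S0 (seen)
  visit S4: S4--a-->S1 (seen), S4--b-->S5 (new), S4--c-->S5 (seen)
  visit S1: S1--a-->S1 (seen), S1--b-->S1 (seen), S1--c-->S1 (seen)
  visit S3: S3--a-->S2 (seen), S3--b-->S3 (seen), S3--c-->S0 (seen)
  visit S5: S5--a-->S0 (seen), S5--b-->S0 (seen), S5--c-->S2 (seen)

Answer: S0, S1, S2, S3, S4, S5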